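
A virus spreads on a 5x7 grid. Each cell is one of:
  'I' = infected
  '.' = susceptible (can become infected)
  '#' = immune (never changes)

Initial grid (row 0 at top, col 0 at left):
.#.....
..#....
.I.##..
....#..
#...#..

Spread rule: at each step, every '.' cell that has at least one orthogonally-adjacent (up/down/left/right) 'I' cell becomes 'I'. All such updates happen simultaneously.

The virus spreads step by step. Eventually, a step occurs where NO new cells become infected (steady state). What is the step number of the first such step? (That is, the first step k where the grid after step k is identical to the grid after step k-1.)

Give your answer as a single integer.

Step 0 (initial): 1 infected
Step 1: +4 new -> 5 infected
Step 2: +4 new -> 9 infected
Step 3: +3 new -> 12 infected
Step 4: +1 new -> 13 infected
Step 5: +0 new -> 13 infected

Answer: 5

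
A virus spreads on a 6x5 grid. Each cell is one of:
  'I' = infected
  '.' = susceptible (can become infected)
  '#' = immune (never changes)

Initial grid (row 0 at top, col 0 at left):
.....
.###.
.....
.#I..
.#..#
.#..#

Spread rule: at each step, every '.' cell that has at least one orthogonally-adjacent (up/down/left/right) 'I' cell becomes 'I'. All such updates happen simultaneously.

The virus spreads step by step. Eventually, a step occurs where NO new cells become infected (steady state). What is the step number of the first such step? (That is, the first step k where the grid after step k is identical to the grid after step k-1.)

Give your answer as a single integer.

Answer: 8

Derivation:
Step 0 (initial): 1 infected
Step 1: +3 new -> 4 infected
Step 2: +5 new -> 9 infected
Step 3: +3 new -> 12 infected
Step 4: +3 new -> 15 infected
Step 5: +3 new -> 18 infected
Step 6: +3 new -> 21 infected
Step 7: +1 new -> 22 infected
Step 8: +0 new -> 22 infected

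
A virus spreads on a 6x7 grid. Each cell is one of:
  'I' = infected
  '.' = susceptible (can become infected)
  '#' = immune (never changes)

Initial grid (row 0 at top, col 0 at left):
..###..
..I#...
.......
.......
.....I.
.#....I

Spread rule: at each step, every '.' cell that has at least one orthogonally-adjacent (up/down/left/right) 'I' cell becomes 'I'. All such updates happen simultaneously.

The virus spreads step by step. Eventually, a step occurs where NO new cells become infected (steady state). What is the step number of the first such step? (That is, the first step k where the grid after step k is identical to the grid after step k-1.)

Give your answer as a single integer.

Step 0 (initial): 3 infected
Step 1: +6 new -> 9 infected
Step 2: +10 new -> 19 infected
Step 3: +9 new -> 28 infected
Step 4: +6 new -> 34 infected
Step 5: +2 new -> 36 infected
Step 6: +1 new -> 37 infected
Step 7: +0 new -> 37 infected

Answer: 7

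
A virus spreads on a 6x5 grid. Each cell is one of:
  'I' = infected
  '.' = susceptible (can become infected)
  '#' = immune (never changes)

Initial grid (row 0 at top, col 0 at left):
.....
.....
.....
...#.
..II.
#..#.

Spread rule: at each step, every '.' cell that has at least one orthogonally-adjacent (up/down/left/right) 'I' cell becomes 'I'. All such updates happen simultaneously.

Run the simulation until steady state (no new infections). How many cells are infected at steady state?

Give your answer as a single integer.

Step 0 (initial): 2 infected
Step 1: +4 new -> 6 infected
Step 2: +6 new -> 12 infected
Step 3: +5 new -> 17 infected
Step 4: +5 new -> 22 infected
Step 5: +4 new -> 26 infected
Step 6: +1 new -> 27 infected
Step 7: +0 new -> 27 infected

Answer: 27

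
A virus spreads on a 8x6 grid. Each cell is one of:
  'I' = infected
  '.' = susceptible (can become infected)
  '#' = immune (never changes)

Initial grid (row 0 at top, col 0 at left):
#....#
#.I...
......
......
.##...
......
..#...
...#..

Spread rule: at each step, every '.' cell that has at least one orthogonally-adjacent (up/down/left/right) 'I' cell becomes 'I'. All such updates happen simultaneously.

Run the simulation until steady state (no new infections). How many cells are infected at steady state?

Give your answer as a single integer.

Step 0 (initial): 1 infected
Step 1: +4 new -> 5 infected
Step 2: +6 new -> 11 infected
Step 3: +6 new -> 17 infected
Step 4: +4 new -> 21 infected
Step 5: +4 new -> 25 infected
Step 6: +5 new -> 30 infected
Step 7: +4 new -> 34 infected
Step 8: +4 new -> 38 infected
Step 9: +2 new -> 40 infected
Step 10: +1 new -> 41 infected
Step 11: +0 new -> 41 infected

Answer: 41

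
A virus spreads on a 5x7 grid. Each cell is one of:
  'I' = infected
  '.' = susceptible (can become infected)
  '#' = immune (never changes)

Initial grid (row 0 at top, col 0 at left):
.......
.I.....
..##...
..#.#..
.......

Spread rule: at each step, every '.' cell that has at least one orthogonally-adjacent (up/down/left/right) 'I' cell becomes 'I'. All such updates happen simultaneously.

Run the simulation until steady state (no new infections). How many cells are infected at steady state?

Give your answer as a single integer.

Step 0 (initial): 1 infected
Step 1: +4 new -> 5 infected
Step 2: +5 new -> 10 infected
Step 3: +4 new -> 14 infected
Step 4: +5 new -> 19 infected
Step 5: +4 new -> 23 infected
Step 6: +5 new -> 28 infected
Step 7: +2 new -> 30 infected
Step 8: +1 new -> 31 infected
Step 9: +0 new -> 31 infected

Answer: 31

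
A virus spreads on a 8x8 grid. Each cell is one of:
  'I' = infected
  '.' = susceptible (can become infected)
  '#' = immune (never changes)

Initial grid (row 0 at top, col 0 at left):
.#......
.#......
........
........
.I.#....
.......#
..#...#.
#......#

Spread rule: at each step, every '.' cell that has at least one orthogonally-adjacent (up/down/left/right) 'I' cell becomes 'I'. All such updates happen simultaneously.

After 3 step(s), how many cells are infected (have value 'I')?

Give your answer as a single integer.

Step 0 (initial): 1 infected
Step 1: +4 new -> 5 infected
Step 2: +6 new -> 11 infected
Step 3: +6 new -> 17 infected

Answer: 17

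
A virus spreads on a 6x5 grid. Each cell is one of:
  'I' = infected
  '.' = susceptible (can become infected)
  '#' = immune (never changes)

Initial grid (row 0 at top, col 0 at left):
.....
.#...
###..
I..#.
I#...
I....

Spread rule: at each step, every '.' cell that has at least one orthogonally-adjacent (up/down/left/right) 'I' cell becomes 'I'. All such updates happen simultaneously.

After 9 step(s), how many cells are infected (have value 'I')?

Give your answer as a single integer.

Answer: 18

Derivation:
Step 0 (initial): 3 infected
Step 1: +2 new -> 5 infected
Step 2: +2 new -> 7 infected
Step 3: +2 new -> 9 infected
Step 4: +2 new -> 11 infected
Step 5: +1 new -> 12 infected
Step 6: +1 new -> 13 infected
Step 7: +1 new -> 14 infected
Step 8: +2 new -> 16 infected
Step 9: +2 new -> 18 infected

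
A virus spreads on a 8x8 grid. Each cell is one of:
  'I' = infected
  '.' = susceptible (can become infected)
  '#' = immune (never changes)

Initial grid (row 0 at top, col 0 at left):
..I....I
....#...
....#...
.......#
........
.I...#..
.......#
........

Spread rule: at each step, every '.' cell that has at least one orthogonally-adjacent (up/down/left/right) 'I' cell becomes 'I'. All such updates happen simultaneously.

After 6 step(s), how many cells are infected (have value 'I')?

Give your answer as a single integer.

Answer: 56

Derivation:
Step 0 (initial): 3 infected
Step 1: +9 new -> 12 infected
Step 2: +15 new -> 27 infected
Step 3: +12 new -> 39 infected
Step 4: +7 new -> 46 infected
Step 5: +6 new -> 52 infected
Step 6: +4 new -> 56 infected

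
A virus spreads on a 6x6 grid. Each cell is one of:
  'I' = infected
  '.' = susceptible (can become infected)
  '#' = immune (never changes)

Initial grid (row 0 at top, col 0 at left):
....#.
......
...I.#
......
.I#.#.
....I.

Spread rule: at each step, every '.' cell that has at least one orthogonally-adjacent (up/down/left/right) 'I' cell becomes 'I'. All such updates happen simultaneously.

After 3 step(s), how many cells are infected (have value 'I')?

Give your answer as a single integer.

Answer: 28

Derivation:
Step 0 (initial): 3 infected
Step 1: +9 new -> 12 infected
Step 2: +11 new -> 23 infected
Step 3: +5 new -> 28 infected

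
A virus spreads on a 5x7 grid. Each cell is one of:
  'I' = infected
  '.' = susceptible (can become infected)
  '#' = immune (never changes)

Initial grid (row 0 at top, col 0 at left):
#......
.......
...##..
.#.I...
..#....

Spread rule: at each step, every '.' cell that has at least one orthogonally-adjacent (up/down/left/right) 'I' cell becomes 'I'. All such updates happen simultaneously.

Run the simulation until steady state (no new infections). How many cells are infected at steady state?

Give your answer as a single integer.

Step 0 (initial): 1 infected
Step 1: +3 new -> 4 infected
Step 2: +3 new -> 7 infected
Step 3: +5 new -> 12 infected
Step 4: +7 new -> 19 infected
Step 5: +7 new -> 26 infected
Step 6: +3 new -> 29 infected
Step 7: +1 new -> 30 infected
Step 8: +0 new -> 30 infected

Answer: 30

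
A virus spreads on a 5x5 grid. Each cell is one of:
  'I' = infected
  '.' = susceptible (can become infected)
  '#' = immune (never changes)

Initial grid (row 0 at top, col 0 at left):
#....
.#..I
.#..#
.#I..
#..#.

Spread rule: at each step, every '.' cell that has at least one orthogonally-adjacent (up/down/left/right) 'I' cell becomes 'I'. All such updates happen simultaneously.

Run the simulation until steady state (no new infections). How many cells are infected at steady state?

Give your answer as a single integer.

Step 0 (initial): 2 infected
Step 1: +5 new -> 7 infected
Step 2: +5 new -> 12 infected
Step 3: +2 new -> 14 infected
Step 4: +1 new -> 15 infected
Step 5: +0 new -> 15 infected

Answer: 15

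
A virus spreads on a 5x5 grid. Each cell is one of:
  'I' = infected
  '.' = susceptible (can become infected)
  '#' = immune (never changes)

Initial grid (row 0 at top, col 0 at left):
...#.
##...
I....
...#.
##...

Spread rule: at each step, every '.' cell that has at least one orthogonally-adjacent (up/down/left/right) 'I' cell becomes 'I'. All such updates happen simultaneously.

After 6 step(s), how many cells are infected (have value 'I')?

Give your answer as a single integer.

Answer: 19

Derivation:
Step 0 (initial): 1 infected
Step 1: +2 new -> 3 infected
Step 2: +2 new -> 5 infected
Step 3: +3 new -> 8 infected
Step 4: +4 new -> 12 infected
Step 5: +4 new -> 16 infected
Step 6: +3 new -> 19 infected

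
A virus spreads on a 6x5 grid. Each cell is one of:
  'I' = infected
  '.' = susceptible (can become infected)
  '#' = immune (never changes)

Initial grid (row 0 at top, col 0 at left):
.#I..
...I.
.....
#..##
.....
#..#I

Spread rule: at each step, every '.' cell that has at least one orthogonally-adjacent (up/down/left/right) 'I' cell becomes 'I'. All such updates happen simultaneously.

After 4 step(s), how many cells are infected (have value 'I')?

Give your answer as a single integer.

Answer: 22

Derivation:
Step 0 (initial): 3 infected
Step 1: +5 new -> 8 infected
Step 2: +5 new -> 13 infected
Step 3: +4 new -> 17 infected
Step 4: +5 new -> 22 infected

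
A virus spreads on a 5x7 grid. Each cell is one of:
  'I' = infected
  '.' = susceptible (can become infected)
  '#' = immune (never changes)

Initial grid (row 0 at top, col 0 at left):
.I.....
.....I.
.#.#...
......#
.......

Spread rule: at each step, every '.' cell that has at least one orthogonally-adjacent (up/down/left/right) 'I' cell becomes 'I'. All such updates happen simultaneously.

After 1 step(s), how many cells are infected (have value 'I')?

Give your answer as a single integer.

Answer: 9

Derivation:
Step 0 (initial): 2 infected
Step 1: +7 new -> 9 infected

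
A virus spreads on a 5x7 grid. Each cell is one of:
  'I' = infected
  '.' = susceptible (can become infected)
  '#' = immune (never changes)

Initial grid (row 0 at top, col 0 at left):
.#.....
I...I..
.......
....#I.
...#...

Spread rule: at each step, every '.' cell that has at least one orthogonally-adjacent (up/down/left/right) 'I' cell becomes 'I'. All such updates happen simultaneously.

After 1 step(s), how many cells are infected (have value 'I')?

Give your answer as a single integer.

Step 0 (initial): 3 infected
Step 1: +10 new -> 13 infected

Answer: 13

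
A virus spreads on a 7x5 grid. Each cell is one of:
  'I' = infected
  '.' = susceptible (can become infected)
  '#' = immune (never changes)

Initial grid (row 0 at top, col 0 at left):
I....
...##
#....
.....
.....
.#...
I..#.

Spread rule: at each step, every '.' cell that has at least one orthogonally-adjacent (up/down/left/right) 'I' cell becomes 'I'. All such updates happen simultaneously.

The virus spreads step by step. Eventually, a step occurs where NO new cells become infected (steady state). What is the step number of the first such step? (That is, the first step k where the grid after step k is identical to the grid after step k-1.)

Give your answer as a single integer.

Step 0 (initial): 2 infected
Step 1: +4 new -> 6 infected
Step 2: +4 new -> 10 infected
Step 3: +6 new -> 16 infected
Step 4: +5 new -> 21 infected
Step 5: +4 new -> 25 infected
Step 6: +4 new -> 29 infected
Step 7: +1 new -> 30 infected
Step 8: +0 new -> 30 infected

Answer: 8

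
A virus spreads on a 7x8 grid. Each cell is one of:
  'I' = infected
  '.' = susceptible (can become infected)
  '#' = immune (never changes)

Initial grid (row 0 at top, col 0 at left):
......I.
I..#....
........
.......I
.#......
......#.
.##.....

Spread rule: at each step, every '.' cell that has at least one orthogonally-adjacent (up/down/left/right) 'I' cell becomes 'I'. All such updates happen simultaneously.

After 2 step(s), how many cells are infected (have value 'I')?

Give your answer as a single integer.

Answer: 23

Derivation:
Step 0 (initial): 3 infected
Step 1: +9 new -> 12 infected
Step 2: +11 new -> 23 infected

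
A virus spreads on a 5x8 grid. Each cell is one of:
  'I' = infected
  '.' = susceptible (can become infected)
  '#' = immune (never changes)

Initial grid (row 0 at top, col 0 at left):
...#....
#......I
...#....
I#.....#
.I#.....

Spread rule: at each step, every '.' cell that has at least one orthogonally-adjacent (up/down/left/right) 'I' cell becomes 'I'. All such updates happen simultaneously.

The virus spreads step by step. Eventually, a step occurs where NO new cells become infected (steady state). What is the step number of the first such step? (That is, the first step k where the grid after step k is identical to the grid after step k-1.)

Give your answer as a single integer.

Step 0 (initial): 3 infected
Step 1: +5 new -> 8 infected
Step 2: +4 new -> 12 infected
Step 3: +6 new -> 18 infected
Step 4: +8 new -> 26 infected
Step 5: +6 new -> 32 infected
Step 6: +2 new -> 34 infected
Step 7: +0 new -> 34 infected

Answer: 7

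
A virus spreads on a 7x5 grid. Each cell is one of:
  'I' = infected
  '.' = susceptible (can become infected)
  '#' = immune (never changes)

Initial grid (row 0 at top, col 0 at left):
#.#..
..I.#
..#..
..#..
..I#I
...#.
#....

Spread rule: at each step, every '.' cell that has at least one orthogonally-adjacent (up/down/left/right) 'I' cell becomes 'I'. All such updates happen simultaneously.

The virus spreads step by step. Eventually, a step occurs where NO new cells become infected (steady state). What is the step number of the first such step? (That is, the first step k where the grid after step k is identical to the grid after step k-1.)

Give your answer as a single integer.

Step 0 (initial): 3 infected
Step 1: +6 new -> 9 infected
Step 2: +12 new -> 21 infected
Step 3: +6 new -> 27 infected
Step 4: +0 new -> 27 infected

Answer: 4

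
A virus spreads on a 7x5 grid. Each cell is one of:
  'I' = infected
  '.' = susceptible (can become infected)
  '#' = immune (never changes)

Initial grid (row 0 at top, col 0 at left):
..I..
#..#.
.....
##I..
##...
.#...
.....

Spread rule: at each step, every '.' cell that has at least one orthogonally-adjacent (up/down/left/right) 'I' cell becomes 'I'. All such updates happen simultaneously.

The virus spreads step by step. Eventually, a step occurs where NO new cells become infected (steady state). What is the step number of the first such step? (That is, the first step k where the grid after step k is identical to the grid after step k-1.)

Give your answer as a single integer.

Step 0 (initial): 2 infected
Step 1: +6 new -> 8 infected
Step 2: +8 new -> 16 infected
Step 3: +6 new -> 22 infected
Step 4: +3 new -> 25 infected
Step 5: +2 new -> 27 infected
Step 6: +1 new -> 28 infected
Step 7: +0 new -> 28 infected

Answer: 7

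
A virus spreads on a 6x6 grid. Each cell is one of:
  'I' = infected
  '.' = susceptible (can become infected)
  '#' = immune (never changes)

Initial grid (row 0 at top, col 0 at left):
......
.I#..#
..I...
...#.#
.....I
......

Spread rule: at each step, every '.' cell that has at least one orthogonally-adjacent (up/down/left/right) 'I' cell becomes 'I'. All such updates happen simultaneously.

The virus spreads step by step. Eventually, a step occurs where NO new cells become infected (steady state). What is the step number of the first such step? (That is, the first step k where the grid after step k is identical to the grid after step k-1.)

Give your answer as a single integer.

Answer: 6

Derivation:
Step 0 (initial): 3 infected
Step 1: +7 new -> 10 infected
Step 2: +10 new -> 20 infected
Step 3: +7 new -> 27 infected
Step 4: +3 new -> 30 infected
Step 5: +2 new -> 32 infected
Step 6: +0 new -> 32 infected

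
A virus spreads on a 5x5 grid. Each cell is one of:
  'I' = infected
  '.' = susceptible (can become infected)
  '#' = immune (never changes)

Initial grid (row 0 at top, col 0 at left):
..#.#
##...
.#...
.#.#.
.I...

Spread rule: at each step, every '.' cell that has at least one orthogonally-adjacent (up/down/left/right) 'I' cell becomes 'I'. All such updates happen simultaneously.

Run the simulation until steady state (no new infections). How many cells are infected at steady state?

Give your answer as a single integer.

Step 0 (initial): 1 infected
Step 1: +2 new -> 3 infected
Step 2: +3 new -> 6 infected
Step 3: +3 new -> 9 infected
Step 4: +3 new -> 12 infected
Step 5: +2 new -> 14 infected
Step 6: +2 new -> 16 infected
Step 7: +0 new -> 16 infected

Answer: 16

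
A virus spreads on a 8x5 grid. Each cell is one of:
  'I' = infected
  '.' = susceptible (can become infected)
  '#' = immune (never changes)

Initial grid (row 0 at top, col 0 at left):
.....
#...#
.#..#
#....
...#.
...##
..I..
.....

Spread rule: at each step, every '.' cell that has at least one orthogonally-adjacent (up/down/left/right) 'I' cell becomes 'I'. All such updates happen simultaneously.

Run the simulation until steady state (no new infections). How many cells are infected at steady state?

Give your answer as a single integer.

Step 0 (initial): 1 infected
Step 1: +4 new -> 5 infected
Step 2: +6 new -> 11 infected
Step 3: +5 new -> 16 infected
Step 4: +4 new -> 20 infected
Step 5: +3 new -> 23 infected
Step 6: +4 new -> 27 infected
Step 7: +2 new -> 29 infected
Step 8: +2 new -> 31 infected
Step 9: +0 new -> 31 infected

Answer: 31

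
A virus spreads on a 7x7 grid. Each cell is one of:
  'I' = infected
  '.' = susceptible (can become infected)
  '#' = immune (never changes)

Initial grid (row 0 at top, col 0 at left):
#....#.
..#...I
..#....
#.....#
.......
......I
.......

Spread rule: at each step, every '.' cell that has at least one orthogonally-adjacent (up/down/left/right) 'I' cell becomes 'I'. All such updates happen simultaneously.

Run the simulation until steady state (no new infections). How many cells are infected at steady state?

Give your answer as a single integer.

Step 0 (initial): 2 infected
Step 1: +6 new -> 8 infected
Step 2: +5 new -> 13 infected
Step 3: +7 new -> 20 infected
Step 4: +6 new -> 26 infected
Step 5: +5 new -> 31 infected
Step 6: +5 new -> 36 infected
Step 7: +4 new -> 40 infected
Step 8: +2 new -> 42 infected
Step 9: +1 new -> 43 infected
Step 10: +0 new -> 43 infected

Answer: 43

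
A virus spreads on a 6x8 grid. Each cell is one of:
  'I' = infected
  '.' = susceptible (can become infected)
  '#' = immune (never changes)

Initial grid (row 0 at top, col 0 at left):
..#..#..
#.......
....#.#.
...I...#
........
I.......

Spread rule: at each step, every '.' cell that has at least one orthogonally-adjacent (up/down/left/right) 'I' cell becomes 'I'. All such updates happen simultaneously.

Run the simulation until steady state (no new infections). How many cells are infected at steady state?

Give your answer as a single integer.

Answer: 42

Derivation:
Step 0 (initial): 2 infected
Step 1: +6 new -> 8 infected
Step 2: +10 new -> 18 infected
Step 3: +9 new -> 27 infected
Step 4: +5 new -> 32 infected
Step 5: +4 new -> 36 infected
Step 6: +4 new -> 40 infected
Step 7: +2 new -> 42 infected
Step 8: +0 new -> 42 infected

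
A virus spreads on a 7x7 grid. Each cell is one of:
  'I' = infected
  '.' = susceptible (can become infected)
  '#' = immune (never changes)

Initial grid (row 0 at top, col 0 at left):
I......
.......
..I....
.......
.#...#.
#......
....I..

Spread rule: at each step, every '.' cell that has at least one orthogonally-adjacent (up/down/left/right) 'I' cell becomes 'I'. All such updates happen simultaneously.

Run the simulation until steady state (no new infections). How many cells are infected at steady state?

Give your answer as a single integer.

Step 0 (initial): 3 infected
Step 1: +9 new -> 12 infected
Step 2: +13 new -> 25 infected
Step 3: +9 new -> 34 infected
Step 4: +8 new -> 42 infected
Step 5: +3 new -> 45 infected
Step 6: +1 new -> 46 infected
Step 7: +0 new -> 46 infected

Answer: 46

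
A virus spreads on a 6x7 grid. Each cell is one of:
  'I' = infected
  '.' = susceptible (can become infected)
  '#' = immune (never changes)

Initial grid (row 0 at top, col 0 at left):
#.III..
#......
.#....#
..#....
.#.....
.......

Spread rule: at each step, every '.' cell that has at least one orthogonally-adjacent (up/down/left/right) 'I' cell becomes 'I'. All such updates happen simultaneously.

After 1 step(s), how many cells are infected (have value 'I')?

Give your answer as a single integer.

Answer: 8

Derivation:
Step 0 (initial): 3 infected
Step 1: +5 new -> 8 infected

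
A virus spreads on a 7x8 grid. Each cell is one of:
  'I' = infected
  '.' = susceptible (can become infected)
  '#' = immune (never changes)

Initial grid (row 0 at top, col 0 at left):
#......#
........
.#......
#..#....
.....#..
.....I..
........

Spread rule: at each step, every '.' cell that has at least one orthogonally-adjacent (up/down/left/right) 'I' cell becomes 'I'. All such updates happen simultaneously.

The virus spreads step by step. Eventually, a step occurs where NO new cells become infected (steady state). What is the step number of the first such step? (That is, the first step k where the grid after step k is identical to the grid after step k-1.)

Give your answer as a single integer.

Step 0 (initial): 1 infected
Step 1: +3 new -> 4 infected
Step 2: +6 new -> 10 infected
Step 3: +7 new -> 17 infected
Step 4: +7 new -> 24 infected
Step 5: +9 new -> 33 infected
Step 6: +9 new -> 42 infected
Step 7: +3 new -> 45 infected
Step 8: +2 new -> 47 infected
Step 9: +2 new -> 49 infected
Step 10: +1 new -> 50 infected
Step 11: +0 new -> 50 infected

Answer: 11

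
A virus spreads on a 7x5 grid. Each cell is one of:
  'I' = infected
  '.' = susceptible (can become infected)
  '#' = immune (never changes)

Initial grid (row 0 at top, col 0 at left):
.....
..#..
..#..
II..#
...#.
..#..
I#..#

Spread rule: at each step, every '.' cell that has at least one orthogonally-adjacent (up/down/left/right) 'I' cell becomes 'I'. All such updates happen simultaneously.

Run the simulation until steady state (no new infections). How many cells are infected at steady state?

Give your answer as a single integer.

Step 0 (initial): 3 infected
Step 1: +6 new -> 9 infected
Step 2: +5 new -> 14 infected
Step 3: +3 new -> 17 infected
Step 4: +3 new -> 20 infected
Step 5: +2 new -> 22 infected
Step 6: +1 new -> 23 infected
Step 7: +0 new -> 23 infected

Answer: 23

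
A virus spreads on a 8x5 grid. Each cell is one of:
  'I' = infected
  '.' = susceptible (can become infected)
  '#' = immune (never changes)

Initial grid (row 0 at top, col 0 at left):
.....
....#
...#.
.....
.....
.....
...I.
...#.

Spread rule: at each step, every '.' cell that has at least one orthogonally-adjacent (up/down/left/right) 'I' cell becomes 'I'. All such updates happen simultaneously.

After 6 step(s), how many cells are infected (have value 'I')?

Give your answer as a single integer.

Step 0 (initial): 1 infected
Step 1: +3 new -> 4 infected
Step 2: +6 new -> 10 infected
Step 3: +6 new -> 16 infected
Step 4: +5 new -> 21 infected
Step 5: +4 new -> 25 infected
Step 6: +3 new -> 28 infected

Answer: 28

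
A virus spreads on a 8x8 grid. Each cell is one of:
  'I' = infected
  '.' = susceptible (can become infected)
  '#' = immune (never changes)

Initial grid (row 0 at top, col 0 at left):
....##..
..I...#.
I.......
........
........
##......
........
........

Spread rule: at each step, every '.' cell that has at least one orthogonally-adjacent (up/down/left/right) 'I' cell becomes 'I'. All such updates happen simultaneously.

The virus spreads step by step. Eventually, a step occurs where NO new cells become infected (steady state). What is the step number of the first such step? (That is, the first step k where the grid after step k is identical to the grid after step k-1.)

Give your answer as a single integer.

Step 0 (initial): 2 infected
Step 1: +7 new -> 9 infected
Step 2: +8 new -> 17 infected
Step 3: +5 new -> 22 infected
Step 4: +4 new -> 26 infected
Step 5: +5 new -> 31 infected
Step 6: +7 new -> 38 infected
Step 7: +8 new -> 46 infected
Step 8: +6 new -> 52 infected
Step 9: +4 new -> 56 infected
Step 10: +2 new -> 58 infected
Step 11: +1 new -> 59 infected
Step 12: +0 new -> 59 infected

Answer: 12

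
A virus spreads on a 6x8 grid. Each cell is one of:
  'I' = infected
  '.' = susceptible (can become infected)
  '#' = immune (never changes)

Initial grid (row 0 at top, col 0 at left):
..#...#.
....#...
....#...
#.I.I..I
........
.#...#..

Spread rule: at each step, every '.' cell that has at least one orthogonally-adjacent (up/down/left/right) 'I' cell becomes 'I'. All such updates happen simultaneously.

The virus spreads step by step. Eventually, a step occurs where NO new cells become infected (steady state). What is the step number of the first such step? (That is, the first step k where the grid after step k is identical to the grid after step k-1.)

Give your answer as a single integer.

Step 0 (initial): 3 infected
Step 1: +9 new -> 12 infected
Step 2: +13 new -> 25 infected
Step 3: +9 new -> 34 infected
Step 4: +5 new -> 39 infected
Step 5: +2 new -> 41 infected
Step 6: +0 new -> 41 infected

Answer: 6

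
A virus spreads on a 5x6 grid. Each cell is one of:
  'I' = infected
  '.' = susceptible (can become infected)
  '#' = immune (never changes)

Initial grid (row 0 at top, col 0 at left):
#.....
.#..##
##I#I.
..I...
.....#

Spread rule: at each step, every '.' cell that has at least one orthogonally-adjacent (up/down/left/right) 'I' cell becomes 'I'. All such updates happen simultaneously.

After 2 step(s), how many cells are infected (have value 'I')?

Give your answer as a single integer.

Step 0 (initial): 3 infected
Step 1: +6 new -> 9 infected
Step 2: +7 new -> 16 infected

Answer: 16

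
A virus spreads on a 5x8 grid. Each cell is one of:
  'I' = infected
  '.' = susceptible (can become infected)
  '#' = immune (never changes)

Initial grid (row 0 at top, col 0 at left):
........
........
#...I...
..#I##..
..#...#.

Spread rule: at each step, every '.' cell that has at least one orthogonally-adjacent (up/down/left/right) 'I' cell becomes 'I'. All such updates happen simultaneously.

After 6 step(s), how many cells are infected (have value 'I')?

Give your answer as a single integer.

Answer: 34

Derivation:
Step 0 (initial): 2 infected
Step 1: +4 new -> 6 infected
Step 2: +6 new -> 12 infected
Step 3: +8 new -> 20 infected
Step 4: +6 new -> 26 infected
Step 5: +6 new -> 32 infected
Step 6: +2 new -> 34 infected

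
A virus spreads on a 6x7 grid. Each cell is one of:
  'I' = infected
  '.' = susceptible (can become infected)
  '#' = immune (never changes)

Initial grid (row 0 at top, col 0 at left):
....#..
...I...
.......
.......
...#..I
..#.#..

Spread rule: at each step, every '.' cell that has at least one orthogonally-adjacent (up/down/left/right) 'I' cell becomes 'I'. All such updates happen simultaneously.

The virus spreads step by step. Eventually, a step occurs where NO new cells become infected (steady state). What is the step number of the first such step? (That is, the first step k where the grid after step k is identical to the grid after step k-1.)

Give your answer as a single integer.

Step 0 (initial): 2 infected
Step 1: +7 new -> 9 infected
Step 2: +10 new -> 19 infected
Step 3: +8 new -> 27 infected
Step 4: +5 new -> 32 infected
Step 5: +2 new -> 34 infected
Step 6: +2 new -> 36 infected
Step 7: +1 new -> 37 infected
Step 8: +0 new -> 37 infected

Answer: 8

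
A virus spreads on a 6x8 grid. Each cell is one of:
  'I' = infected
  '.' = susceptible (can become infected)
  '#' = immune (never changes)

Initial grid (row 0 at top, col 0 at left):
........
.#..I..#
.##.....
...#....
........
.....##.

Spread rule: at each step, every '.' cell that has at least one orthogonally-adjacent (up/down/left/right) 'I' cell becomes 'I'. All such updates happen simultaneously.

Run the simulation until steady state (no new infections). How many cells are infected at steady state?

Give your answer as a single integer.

Answer: 41

Derivation:
Step 0 (initial): 1 infected
Step 1: +4 new -> 5 infected
Step 2: +7 new -> 12 infected
Step 3: +5 new -> 17 infected
Step 4: +7 new -> 24 infected
Step 5: +5 new -> 29 infected
Step 6: +5 new -> 34 infected
Step 7: +5 new -> 39 infected
Step 8: +2 new -> 41 infected
Step 9: +0 new -> 41 infected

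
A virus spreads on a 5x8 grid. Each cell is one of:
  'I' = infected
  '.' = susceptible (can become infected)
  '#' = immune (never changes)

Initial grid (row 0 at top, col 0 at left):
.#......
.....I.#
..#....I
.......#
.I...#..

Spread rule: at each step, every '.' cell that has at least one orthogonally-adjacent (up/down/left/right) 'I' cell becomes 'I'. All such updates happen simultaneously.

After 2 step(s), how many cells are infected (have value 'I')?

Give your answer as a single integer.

Answer: 21

Derivation:
Step 0 (initial): 3 infected
Step 1: +8 new -> 11 infected
Step 2: +10 new -> 21 infected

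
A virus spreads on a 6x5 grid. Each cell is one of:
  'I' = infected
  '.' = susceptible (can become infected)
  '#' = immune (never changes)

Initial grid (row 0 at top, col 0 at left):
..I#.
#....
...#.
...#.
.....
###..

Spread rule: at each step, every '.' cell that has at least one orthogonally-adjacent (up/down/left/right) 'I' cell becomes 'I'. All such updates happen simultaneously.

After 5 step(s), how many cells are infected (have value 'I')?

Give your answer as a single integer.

Answer: 19

Derivation:
Step 0 (initial): 1 infected
Step 1: +2 new -> 3 infected
Step 2: +4 new -> 7 infected
Step 3: +3 new -> 10 infected
Step 4: +5 new -> 15 infected
Step 5: +4 new -> 19 infected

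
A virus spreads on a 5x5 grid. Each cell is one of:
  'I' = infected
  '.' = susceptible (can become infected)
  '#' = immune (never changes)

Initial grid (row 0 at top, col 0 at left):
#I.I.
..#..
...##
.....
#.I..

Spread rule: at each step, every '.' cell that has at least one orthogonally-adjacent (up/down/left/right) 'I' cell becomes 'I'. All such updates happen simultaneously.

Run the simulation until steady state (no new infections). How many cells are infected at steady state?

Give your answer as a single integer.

Step 0 (initial): 3 infected
Step 1: +7 new -> 10 infected
Step 2: +7 new -> 17 infected
Step 3: +3 new -> 20 infected
Step 4: +0 new -> 20 infected

Answer: 20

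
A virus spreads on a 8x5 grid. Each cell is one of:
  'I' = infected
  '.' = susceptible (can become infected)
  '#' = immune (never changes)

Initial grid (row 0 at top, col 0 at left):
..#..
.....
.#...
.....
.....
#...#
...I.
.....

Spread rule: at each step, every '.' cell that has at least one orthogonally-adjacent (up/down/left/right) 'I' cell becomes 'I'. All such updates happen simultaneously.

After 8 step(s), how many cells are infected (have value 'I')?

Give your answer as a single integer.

Answer: 35

Derivation:
Step 0 (initial): 1 infected
Step 1: +4 new -> 5 infected
Step 2: +5 new -> 10 infected
Step 3: +6 new -> 16 infected
Step 4: +5 new -> 21 infected
Step 5: +5 new -> 26 infected
Step 6: +4 new -> 30 infected
Step 7: +3 new -> 33 infected
Step 8: +2 new -> 35 infected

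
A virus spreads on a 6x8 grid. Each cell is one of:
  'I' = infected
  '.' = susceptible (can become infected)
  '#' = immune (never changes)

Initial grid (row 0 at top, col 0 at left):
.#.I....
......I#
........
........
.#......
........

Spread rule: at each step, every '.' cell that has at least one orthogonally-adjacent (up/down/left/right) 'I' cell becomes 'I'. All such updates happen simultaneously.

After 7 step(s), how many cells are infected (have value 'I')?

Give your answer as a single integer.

Step 0 (initial): 2 infected
Step 1: +6 new -> 8 infected
Step 2: +8 new -> 16 infected
Step 3: +7 new -> 23 infected
Step 4: +8 new -> 31 infected
Step 5: +8 new -> 39 infected
Step 6: +3 new -> 42 infected
Step 7: +2 new -> 44 infected

Answer: 44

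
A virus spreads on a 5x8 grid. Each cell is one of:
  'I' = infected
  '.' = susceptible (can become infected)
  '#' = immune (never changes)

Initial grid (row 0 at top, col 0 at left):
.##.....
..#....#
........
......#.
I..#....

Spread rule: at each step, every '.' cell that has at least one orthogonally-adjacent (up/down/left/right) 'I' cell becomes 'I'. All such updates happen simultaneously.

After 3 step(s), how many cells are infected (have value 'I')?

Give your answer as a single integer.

Step 0 (initial): 1 infected
Step 1: +2 new -> 3 infected
Step 2: +3 new -> 6 infected
Step 3: +3 new -> 9 infected

Answer: 9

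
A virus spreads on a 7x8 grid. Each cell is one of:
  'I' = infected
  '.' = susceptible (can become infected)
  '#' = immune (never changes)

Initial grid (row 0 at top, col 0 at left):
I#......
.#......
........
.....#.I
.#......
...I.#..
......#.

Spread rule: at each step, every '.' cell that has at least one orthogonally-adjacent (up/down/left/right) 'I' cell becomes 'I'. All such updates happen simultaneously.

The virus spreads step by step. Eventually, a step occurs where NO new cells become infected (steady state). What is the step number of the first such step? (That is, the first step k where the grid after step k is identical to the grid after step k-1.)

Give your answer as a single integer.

Step 0 (initial): 3 infected
Step 1: +8 new -> 11 infected
Step 2: +11 new -> 22 infected
Step 3: +14 new -> 36 infected
Step 4: +8 new -> 44 infected
Step 5: +4 new -> 48 infected
Step 6: +2 new -> 50 infected
Step 7: +0 new -> 50 infected

Answer: 7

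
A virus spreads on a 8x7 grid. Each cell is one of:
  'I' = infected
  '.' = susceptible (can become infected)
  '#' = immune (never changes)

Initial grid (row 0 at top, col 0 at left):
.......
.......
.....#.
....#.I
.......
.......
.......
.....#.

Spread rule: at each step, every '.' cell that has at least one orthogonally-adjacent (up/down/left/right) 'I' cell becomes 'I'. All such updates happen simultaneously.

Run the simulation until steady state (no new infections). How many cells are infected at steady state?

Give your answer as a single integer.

Answer: 53

Derivation:
Step 0 (initial): 1 infected
Step 1: +3 new -> 4 infected
Step 2: +3 new -> 7 infected
Step 3: +5 new -> 12 infected
Step 4: +6 new -> 18 infected
Step 5: +7 new -> 25 infected
Step 6: +8 new -> 33 infected
Step 7: +8 new -> 41 infected
Step 8: +7 new -> 48 infected
Step 9: +4 new -> 52 infected
Step 10: +1 new -> 53 infected
Step 11: +0 new -> 53 infected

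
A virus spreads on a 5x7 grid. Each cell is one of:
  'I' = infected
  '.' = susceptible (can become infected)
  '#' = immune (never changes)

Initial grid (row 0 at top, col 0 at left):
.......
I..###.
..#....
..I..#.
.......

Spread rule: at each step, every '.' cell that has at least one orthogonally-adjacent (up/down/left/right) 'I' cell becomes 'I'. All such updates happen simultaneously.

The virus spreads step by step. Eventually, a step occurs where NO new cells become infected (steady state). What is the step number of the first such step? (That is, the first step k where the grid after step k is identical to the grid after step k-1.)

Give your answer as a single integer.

Step 0 (initial): 2 infected
Step 1: +6 new -> 8 infected
Step 2: +8 new -> 16 infected
Step 3: +4 new -> 20 infected
Step 4: +3 new -> 23 infected
Step 5: +3 new -> 26 infected
Step 6: +3 new -> 29 infected
Step 7: +1 new -> 30 infected
Step 8: +0 new -> 30 infected

Answer: 8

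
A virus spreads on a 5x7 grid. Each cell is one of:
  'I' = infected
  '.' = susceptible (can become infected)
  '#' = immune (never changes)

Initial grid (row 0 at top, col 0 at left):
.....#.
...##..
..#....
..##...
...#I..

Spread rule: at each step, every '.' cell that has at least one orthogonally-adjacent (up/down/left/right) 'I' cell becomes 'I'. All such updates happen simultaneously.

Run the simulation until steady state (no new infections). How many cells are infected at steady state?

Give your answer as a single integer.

Step 0 (initial): 1 infected
Step 1: +2 new -> 3 infected
Step 2: +3 new -> 6 infected
Step 3: +3 new -> 9 infected
Step 4: +2 new -> 11 infected
Step 5: +1 new -> 12 infected
Step 6: +1 new -> 13 infected
Step 7: +0 new -> 13 infected

Answer: 13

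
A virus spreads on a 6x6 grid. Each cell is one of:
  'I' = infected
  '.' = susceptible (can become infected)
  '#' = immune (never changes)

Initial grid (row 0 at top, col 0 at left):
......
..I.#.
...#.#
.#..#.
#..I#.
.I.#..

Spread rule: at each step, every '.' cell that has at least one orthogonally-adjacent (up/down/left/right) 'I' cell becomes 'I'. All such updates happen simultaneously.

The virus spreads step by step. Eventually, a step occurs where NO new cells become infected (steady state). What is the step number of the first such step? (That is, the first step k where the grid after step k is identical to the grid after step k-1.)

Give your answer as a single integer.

Answer: 6

Derivation:
Step 0 (initial): 3 infected
Step 1: +9 new -> 12 infected
Step 2: +5 new -> 17 infected
Step 3: +3 new -> 20 infected
Step 4: +2 new -> 22 infected
Step 5: +1 new -> 23 infected
Step 6: +0 new -> 23 infected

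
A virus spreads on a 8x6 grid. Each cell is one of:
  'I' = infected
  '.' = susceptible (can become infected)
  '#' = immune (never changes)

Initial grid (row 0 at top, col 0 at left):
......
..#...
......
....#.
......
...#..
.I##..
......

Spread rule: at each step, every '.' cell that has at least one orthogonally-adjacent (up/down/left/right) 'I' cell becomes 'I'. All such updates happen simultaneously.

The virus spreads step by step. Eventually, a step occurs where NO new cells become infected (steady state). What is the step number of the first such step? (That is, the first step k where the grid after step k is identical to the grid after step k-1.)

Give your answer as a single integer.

Answer: 11

Derivation:
Step 0 (initial): 1 infected
Step 1: +3 new -> 4 infected
Step 2: +5 new -> 9 infected
Step 3: +4 new -> 13 infected
Step 4: +5 new -> 18 infected
Step 5: +7 new -> 25 infected
Step 6: +6 new -> 31 infected
Step 7: +6 new -> 37 infected
Step 8: +3 new -> 40 infected
Step 9: +2 new -> 42 infected
Step 10: +1 new -> 43 infected
Step 11: +0 new -> 43 infected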